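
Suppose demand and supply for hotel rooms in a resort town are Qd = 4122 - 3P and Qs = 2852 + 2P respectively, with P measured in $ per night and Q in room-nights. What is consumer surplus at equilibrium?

Equating demand and supply, 4122 - 3P = 2852 + 2P gives 5P = 1270, so P* = 254.
Substitute back: Q* = 4122 - 3(254) = 3360.
Demand choke price (Qd = 0): P = 4122/3 = 1374. Consumer surplus = ½ × (1374 - 254) × 3360 = 1881600.

Consumer surplus = 1881600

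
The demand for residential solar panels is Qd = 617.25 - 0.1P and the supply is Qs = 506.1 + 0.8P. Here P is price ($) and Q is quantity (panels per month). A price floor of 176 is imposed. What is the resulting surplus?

Surplus = 47.25

Evaluating both curves at the floor price 176 gives Qd = 599.65, Qs = 646.9.
Surplus = Qs - Qd = 646.9 - 599.65 = 47.25.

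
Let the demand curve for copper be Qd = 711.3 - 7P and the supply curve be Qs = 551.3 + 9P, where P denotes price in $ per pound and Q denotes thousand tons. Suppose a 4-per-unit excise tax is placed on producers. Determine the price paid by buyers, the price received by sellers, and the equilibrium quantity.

P_b = 12.25, P_s = 8.25, Q = 625.55

With a tax of 4 on producers, they supply based on the net price P_s = P_b - 4, so Qs = 515.3 + 9P_b.
Equate demand and the shifted supply: 711.3 - 7P_b = 515.3 + 9P_b, giving 16P_b = 196, so P_b = 12.25.
So P_s = 8.25 and the quantity traded is Q = 711.3 - 7(12.25) = 625.55.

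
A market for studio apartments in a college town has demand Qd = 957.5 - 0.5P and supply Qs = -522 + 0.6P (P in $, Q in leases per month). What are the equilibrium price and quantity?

P* = 1345, Q* = 285

Set Qd = Qs: 957.5 - 0.5P = -522 + 0.6P, so 1479.5 = 1.1P and P* = 1345.
Substitute back: Q* = 957.5 - 0.5(1345) = 285.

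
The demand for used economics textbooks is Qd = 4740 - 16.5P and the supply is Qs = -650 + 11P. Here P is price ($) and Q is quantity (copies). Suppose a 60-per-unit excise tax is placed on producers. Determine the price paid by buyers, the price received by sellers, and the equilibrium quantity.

P_b = 220, P_s = 160, Q = 1110

The tax drives a wedge P_b - P_s = 60. Substituting P_s = P_b - 60 into supply: Qs = -1310 + 11P_b.
Market clearing requires 4740 - 16.5P_b = -1310 + 11P_b; hence 6050 = 27.5P_b and P_b = 220.
So P_s = 160 and the quantity traded is Q = 4740 - 16.5(220) = 1110.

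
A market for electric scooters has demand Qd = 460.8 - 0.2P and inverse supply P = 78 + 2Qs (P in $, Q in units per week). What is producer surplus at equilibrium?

Producer surplus = 101124

Solving each curve for Q: Qs = -39 + 0.5P.
Set Qd = Qs: 460.8 - 0.2P = -39 + 0.5P, so 499.8 = 0.7P and P* = 714.
From the demand curve, Q* = 460.8 - 0.2(714) = 318.
Supply choke price (Qs = 0): P = 78. Producer surplus = ½ × (714 - 78) × 318 = 101124.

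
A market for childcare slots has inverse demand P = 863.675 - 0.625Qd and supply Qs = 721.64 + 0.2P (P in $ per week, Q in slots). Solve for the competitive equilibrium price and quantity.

P* = 366.8, Q* = 795

In direct form, Qd = 1381.88 - 1.6P.
At equilibrium Qd = Qs, so 1381.88 - 1.6P = 721.64 + 0.2P; collecting terms, 660.24 = 1.8P and P* = 366.8.
Then Q* = 1381.88 - 1.6(366.8) = 795.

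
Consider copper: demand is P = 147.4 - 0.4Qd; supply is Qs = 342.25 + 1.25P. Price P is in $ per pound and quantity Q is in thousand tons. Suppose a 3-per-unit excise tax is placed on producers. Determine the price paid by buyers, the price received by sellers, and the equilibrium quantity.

P_b = 8, P_s = 5, Q = 348.5

Inverting to quantity form: Qd = 368.5 - 2.5P.
The tax drives a wedge P_b - P_s = 3. Substituting P_s = P_b - 3 into supply: Qs = 338.5 + 1.25P_b.
Set Qd = Qs: 368.5 - 2.5P_b = 338.5 + 1.25P_b, so 30 = 3.75P_b and P_b = 8.
Then P_s = 8 - 3 = 5 and Q = 368.5 - 2.5(8) = 348.5.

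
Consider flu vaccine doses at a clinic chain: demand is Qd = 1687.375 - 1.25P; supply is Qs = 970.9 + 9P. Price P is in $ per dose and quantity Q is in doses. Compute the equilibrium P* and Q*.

P* = 69.9, Q* = 1600

The market clears where 1687.375 - 1.25P = 970.9 + 9P. Rearranging, 10.25P = 716.475, hence P* = 69.9.
From the demand curve, Q* = 1687.375 - 1.25(69.9) = 1600.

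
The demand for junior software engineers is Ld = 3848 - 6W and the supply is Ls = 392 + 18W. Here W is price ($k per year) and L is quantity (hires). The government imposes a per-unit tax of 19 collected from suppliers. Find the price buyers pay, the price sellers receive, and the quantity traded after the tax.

The tax drives a wedge W_b - W_s = 19. Substituting W_s = W_b - 19 into supply: Ls = 50 + 18W_b.
Equate demand and the shifted supply: 3848 - 6W_b = 50 + 18W_b, giving 24W_b = 3798, so W_b = 158.25.
So W_s = 139.25 and the quantity traded is L = 3848 - 6(158.25) = 2898.5.

W_b = 158.25, W_s = 139.25, L = 2898.5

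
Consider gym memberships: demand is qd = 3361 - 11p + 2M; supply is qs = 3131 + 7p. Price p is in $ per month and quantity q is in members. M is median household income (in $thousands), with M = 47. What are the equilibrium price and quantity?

With M = 47, demand is qd = 3455 - 11p.
Set qd = qs: 3455 - 11p = 3131 + 7p, so 324 = 18p and p* = 18.
Substitute back: q* = 3455 - 11(18) = 3257.

p* = 18, q* = 3257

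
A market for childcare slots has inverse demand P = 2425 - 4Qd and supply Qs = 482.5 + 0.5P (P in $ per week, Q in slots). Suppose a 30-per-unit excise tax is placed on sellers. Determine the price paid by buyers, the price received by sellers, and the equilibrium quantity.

Rewriting in direct form: Qd = 606.25 - 0.25P.
Sellers keep P_s = P_b - 30 per unit, so supply in terms of the buyer price is Qs = 467.5 + 0.5P_b.
Set Qd = Qs: 606.25 - 0.25P_b = 467.5 + 0.5P_b, so 138.75 = 0.75P_b and P_b = 185.
So P_s = 155 and the quantity traded is Q = 606.25 - 0.25(185) = 560.

P_b = 185, P_s = 155, Q = 560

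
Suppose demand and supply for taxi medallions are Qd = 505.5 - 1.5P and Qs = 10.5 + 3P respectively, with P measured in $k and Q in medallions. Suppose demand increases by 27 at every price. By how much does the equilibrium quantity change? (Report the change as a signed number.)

At equilibrium Qd = Qs, so 505.5 - 1.5P = 10.5 + 3P; collecting terms, 495 = 4.5P and P* = 110.
Plugging P* into demand: Q* = 505.5 - 1.5(110) = 340.5.
After the shift, demand is Qd = 532.5 - 1.5P.
New equilibrium: 522 = 4.5P, so P = 116 and Q = 358.5.
ΔQ = 358.5 - 340.5 = 18.

ΔQ = 18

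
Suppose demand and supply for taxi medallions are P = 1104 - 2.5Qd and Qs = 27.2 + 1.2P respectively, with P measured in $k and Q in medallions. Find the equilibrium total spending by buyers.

Total spending by buyers = 87542

In direct form, Qd = 441.6 - 0.4P.
Set Qd = Qs: 441.6 - 0.4P = 27.2 + 1.2P, so 414.4 = 1.6P and P* = 259.
Substitute back: Q* = 441.6 - 0.4(259) = 338.
Total spending by buyers = P* × Q* = 259 × 338 = 87542.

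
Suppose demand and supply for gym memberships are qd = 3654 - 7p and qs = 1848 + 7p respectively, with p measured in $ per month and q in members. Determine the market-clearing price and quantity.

Equating demand and supply, 3654 - 7p = 1848 + 7p gives 14p = 1806, so p* = 129.
Substitute back: q* = 3654 - 7(129) = 2751.

p* = 129, q* = 2751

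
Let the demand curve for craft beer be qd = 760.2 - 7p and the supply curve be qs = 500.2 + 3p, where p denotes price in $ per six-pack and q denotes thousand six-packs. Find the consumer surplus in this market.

Consumer surplus = 23879.66

Equating demand and supply, 760.2 - 7p = 500.2 + 3p gives 10p = 260, so p* = 26.
Then q* = 760.2 - 7(26) = 578.2.
Demand choke price (qd = 0): p = 760.2/7 = 108.6. Consumer surplus = ½ × (108.6 - 26) × 578.2 = 23879.66.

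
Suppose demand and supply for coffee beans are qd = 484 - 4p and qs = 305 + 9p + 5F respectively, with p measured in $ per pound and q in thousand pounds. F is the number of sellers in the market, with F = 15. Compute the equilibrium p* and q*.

With F = 15, supply is qs = 380 + 9p.
Equating demand and supply, 484 - 4p = 380 + 9p gives 13p = 104, so p* = 8.
From the demand curve, q* = 484 - 4(8) = 452.

p* = 8, q* = 452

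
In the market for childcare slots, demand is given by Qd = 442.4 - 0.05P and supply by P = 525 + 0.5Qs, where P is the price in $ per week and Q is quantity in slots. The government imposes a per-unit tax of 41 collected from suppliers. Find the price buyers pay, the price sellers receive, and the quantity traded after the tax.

P_b = 768, P_s = 727, Q = 404

Inverting to quantity form: Qs = -1050 + 2P.
The tax drives a wedge P_b - P_s = 41. Substituting P_s = P_b - 41 into supply: Qs = -1132 + 2P_b.
Market clearing requires 442.4 - 0.05P_b = -1132 + 2P_b; hence 1574.4 = 2.05P_b and P_b = 768.
So P_s = 727 and the quantity traded is Q = 442.4 - 0.05(768) = 404.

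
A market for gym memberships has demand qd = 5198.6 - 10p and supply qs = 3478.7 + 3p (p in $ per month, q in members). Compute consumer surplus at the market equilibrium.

The market clears where 5198.6 - 10p = 3478.7 + 3p. Rearranging, 13p = 1719.9, hence p* = 132.3.
From the demand curve, q* = 5198.6 - 10(132.3) = 3875.6.
Demand choke price (qd = 0): p = 5198.6/10 = 519.86. Consumer surplus = ½ × (519.86 - 132.3) × 3875.6 = 751013.768.

Consumer surplus = 751013.768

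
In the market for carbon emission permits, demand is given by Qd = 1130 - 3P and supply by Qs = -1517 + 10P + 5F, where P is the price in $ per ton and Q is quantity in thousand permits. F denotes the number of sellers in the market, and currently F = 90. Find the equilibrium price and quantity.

P* = 169, Q* = 623

With F = 90, supply is Qs = -1067 + 10P.
Equating demand and supply, 1130 - 3P = -1067 + 10P gives 13P = 2197, so P* = 169.
Plugging P* into demand: Q* = 1130 - 3(169) = 623.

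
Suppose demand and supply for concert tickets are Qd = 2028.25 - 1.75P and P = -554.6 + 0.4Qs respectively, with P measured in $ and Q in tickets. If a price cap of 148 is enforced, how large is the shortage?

Solving each curve for Q: Qs = 1386.5 + 2.5P.
With P fixed at 148, quantity demanded is 1769.25 and quantity supplied is 1756.5.
Shortage = Qd - Qs = 1769.25 - 1756.5 = 12.75.

Shortage = 12.75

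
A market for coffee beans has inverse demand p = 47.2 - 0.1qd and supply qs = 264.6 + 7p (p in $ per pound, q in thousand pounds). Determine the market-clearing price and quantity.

Inverting to quantity form: qd = 472 - 10p.
Set qd = qs: 472 - 10p = 264.6 + 7p, so 207.4 = 17p and p* = 12.2.
Substitute back: q* = 472 - 10(12.2) = 350.

p* = 12.2, q* = 350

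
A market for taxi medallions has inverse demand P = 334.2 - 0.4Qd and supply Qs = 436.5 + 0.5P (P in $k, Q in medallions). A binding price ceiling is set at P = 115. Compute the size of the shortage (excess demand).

Inverting to quantity form: Qd = 835.5 - 2.5P.
Evaluating both curves at the ceiling price 115 gives Qd = 548, Qs = 494.
Shortage = Qd - Qs = 548 - 494 = 54.

Shortage = 54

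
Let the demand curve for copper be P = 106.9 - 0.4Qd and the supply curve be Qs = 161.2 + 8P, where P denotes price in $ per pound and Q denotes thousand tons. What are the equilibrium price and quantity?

P* = 10.1, Q* = 242

Inverting to quantity form: Qd = 267.25 - 2.5P.
Equating demand and supply, 267.25 - 2.5P = 161.2 + 8P gives 10.5P = 106.05, so P* = 10.1.
Plugging P* into demand: Q* = 267.25 - 2.5(10.1) = 242.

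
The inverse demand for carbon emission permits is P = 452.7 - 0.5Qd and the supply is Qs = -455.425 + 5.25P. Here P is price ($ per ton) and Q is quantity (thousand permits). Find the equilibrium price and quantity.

In direct form, Qd = 905.4 - 2P.
Set Qd = Qs: 905.4 - 2P = -455.425 + 5.25P, so 1360.825 = 7.25P and P* = 187.7.
Substitute back: Q* = 905.4 - 2(187.7) = 530.

P* = 187.7, Q* = 530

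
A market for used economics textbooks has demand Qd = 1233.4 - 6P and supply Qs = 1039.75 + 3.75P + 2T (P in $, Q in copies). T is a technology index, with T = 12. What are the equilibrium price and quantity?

P* = 17.4, Q* = 1129

With T = 12, supply is Qs = 1063.75 + 3.75P.
Set Qd = Qs: 1233.4 - 6P = 1063.75 + 3.75P, so 169.65 = 9.75P and P* = 17.4.
Substitute back: Q* = 1233.4 - 6(17.4) = 1129.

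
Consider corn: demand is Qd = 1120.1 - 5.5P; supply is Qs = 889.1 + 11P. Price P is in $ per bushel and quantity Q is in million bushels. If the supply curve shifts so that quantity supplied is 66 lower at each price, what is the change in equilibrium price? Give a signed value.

ΔP = 4

At equilibrium Qd = Qs, so 1120.1 - 5.5P = 889.1 + 11P; collecting terms, 231 = 16.5P and P* = 14.
Then Q* = 1120.1 - 5.5(14) = 1043.1.
After the shift, supply is Qs = 823.1 + 11P.
The new intersection has 297 = 16.5P, i.e. P = 18, Q = 1021.1.
ΔP = 18 - 14 = 4.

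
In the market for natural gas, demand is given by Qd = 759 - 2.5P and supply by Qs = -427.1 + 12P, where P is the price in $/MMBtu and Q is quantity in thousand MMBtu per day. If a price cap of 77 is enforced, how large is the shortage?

Shortage = 69.6

With P fixed at 77, quantity demanded is 566.5 and quantity supplied is 496.9.
Shortage = Qd - Qs = 566.5 - 496.9 = 69.6.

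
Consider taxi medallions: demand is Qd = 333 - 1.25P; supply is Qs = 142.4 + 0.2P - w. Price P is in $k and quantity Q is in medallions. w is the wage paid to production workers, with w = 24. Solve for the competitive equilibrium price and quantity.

With w = 24, supply is Qs = 118.4 + 0.2P.
Equating demand and supply, 333 - 1.25P = 118.4 + 0.2P gives 1.45P = 214.6, so P* = 148.
Substitute back: Q* = 333 - 1.25(148) = 148.

P* = 148, Q* = 148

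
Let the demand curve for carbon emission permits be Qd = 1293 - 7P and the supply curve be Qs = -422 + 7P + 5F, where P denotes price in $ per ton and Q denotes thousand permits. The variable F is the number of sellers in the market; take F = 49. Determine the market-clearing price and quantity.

P* = 105, Q* = 558

With F = 49, supply is Qs = -177 + 7P.
Equating demand and supply, 1293 - 7P = -177 + 7P gives 14P = 1470, so P* = 105.
Plugging P* into demand: Q* = 1293 - 7(105) = 558.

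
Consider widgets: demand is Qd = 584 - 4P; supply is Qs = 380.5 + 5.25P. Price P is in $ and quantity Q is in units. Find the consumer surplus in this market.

Set Qd = Qs: 584 - 4P = 380.5 + 5.25P, so 203.5 = 9.25P and P* = 22.
Plugging P* into demand: Q* = 584 - 4(22) = 496.
Demand choke price (Qd = 0): P = 584/4 = 146. Consumer surplus = ½ × (146 - 22) × 496 = 30752.

Consumer surplus = 30752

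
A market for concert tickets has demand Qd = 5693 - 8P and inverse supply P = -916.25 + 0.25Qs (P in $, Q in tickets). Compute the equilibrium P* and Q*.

P* = 169, Q* = 4341

In direct form, Qs = 3665 + 4P.
Set Qd = Qs: 5693 - 8P = 3665 + 4P, so 2028 = 12P and P* = 169.
From the demand curve, Q* = 5693 - 8(169) = 4341.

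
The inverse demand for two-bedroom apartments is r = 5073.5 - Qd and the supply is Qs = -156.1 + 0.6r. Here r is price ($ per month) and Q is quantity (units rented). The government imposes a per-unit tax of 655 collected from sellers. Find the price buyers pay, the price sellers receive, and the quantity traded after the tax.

Inverting to quantity form: Qd = 5073.5 - r.
The tax drives a wedge r_b - r_s = 655. Substituting r_s = r_b - 655 into supply: Qs = -549.1 + 0.6r_b.
Set Qd = Qs: 5073.5 - r_b = -549.1 + 0.6r_b, so 5622.6 = 1.6r_b and r_b = 3514.125.
Then r_s = 3514.125 - 655 = 2859.125 and Q = 5073.5 - 3514.125 = 1559.375.

r_b = 3514.125, r_s = 2859.125, Q = 1559.375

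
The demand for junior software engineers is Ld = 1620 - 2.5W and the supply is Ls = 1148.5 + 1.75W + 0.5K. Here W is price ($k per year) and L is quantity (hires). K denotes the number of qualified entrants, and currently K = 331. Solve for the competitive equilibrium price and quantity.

W* = 72, L* = 1440

With K = 331, supply is Ls = 1314 + 1.75W.
Set Ld = Ls: 1620 - 2.5W = 1314 + 1.75W, so 306 = 4.25W and W* = 72.
From the demand curve, L* = 1620 - 2.5(72) = 1440.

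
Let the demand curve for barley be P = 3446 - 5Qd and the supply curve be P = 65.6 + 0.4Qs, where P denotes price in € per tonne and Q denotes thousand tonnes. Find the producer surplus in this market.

Solving each curve for Q: Qd = 689.2 - 0.2P and Qs = -164 + 2.5P.
Equating demand and supply, 689.2 - 0.2P = -164 + 2.5P gives 2.7P = 853.2, so P* = 316.
Substitute back: Q* = 689.2 - 0.2(316) = 626.
Supply choke price (Qs = 0): P = 65.6. Producer surplus = ½ × (316 - 65.6) × 626 = 78375.2.

Producer surplus = 78375.2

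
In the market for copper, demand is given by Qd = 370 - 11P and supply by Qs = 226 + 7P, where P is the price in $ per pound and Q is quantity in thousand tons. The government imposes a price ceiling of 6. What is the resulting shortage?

Shortage = 36

With P fixed at 6, quantity demanded is 304 and quantity supplied is 268.
Shortage = Qd - Qs = 304 - 268 = 36.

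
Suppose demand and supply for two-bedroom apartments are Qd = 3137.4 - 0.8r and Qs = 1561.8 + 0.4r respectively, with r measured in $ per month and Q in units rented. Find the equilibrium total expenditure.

At equilibrium Qd = Qs, so 3137.4 - 0.8r = 1561.8 + 0.4r; collecting terms, 1575.6 = 1.2r and r* = 1313.
From the demand curve, Q* = 3137.4 - 0.8(1313) = 2087.
Total expenditure = r* × Q* = 1313 × 2087 = 2740231.

Total expenditure = 2740231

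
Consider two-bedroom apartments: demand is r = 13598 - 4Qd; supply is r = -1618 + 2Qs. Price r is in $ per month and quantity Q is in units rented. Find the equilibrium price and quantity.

In direct form, Qd = 3399.5 - 0.25r and Qs = 809 + 0.5r.
The market clears where 3399.5 - 0.25r = 809 + 0.5r. Rearranging, 0.75r = 2590.5, hence r* = 3454.
Then Q* = 3399.5 - 0.25(3454) = 2536.

r* = 3454, Q* = 2536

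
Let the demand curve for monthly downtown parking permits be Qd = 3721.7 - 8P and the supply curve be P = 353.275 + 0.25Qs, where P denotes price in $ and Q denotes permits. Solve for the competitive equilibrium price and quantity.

Rewriting in direct form: Qs = -1413.1 + 4P.
Set Qd = Qs: 3721.7 - 8P = -1413.1 + 4P, so 5134.8 = 12P and P* = 427.9.
Then Q* = 3721.7 - 8(427.9) = 298.5.

P* = 427.9, Q* = 298.5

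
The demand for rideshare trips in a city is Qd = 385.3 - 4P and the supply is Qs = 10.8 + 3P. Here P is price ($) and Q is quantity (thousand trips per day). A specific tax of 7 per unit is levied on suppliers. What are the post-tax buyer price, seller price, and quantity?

Suppliers keep P_s = P_b - 7 per unit, so supply in terms of the buyer price is Qs = -10.2 + 3P_b.
Set Qd = Qs: 385.3 - 4P_b = -10.2 + 3P_b, so 395.5 = 7P_b and P_b = 56.5.
Then P_s = 56.5 - 7 = 49.5 and Q = 385.3 - 4(56.5) = 159.3.

P_b = 56.5, P_s = 49.5, Q = 159.3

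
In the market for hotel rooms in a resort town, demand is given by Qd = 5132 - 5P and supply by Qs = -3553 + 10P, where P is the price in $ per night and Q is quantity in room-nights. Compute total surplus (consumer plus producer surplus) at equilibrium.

Set Qd = Qs: 5132 - 5P = -3553 + 10P, so 8685 = 15P and P* = 579.
Substitute back: Q* = 5132 - 5(579) = 2237.
Demand choke price = 1026.4; supply choke price = 355.3. CS = ½(1026.4 - 579)(2237) = 500416.9; PS = ½(579 - 355.3)(2237) = 250208.45. Total surplus = 750625.35.

Total surplus = 750625.35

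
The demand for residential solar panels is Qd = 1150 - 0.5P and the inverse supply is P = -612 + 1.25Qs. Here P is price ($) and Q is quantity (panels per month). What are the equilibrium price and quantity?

P* = 508, Q* = 896

Solving each curve for Q: Qs = 489.6 + 0.8P.
Equating demand and supply, 1150 - 0.5P = 489.6 + 0.8P gives 1.3P = 660.4, so P* = 508.
Plugging P* into demand: Q* = 1150 - 0.5(508) = 896.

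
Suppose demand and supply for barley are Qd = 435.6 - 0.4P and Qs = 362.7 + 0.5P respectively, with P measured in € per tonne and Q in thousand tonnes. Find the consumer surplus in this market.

Consumer surplus = 203212.8

Equating demand and supply, 435.6 - 0.4P = 362.7 + 0.5P gives 0.9P = 72.9, so P* = 81.
Plugging P* into demand: Q* = 435.6 - 0.4(81) = 403.2.
Demand choke price (Qd = 0): P = 435.6/0.4 = 1089. Consumer surplus = ½ × (1089 - 81) × 403.2 = 203212.8.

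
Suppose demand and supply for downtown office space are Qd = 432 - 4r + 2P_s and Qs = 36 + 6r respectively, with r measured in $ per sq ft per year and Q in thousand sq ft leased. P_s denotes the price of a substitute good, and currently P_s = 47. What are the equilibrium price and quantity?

r* = 49, Q* = 330

With P_s = 47, demand is Qd = 526 - 4r.
The market clears where 526 - 4r = 36 + 6r. Rearranging, 10r = 490, hence r* = 49.
Then Q* = 526 - 4(49) = 330.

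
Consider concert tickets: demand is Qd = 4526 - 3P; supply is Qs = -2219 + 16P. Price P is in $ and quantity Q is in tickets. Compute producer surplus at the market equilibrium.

Set Qd = Qs: 4526 - 3P = -2219 + 16P, so 6745 = 19P and P* = 355.
Then Q* = 4526 - 3(355) = 3461.
Supply choke price (Qs = 0): P = 138.6875. Producer surplus = ½ × (355 - 138.6875) × 3461 = 374328.78125.

Producer surplus = 374328.78125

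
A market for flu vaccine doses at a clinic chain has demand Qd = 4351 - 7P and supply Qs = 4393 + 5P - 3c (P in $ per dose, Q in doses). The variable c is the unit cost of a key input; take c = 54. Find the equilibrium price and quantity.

With c = 54, supply is Qs = 4231 + 5P.
Equating demand and supply, 4351 - 7P = 4231 + 5P gives 12P = 120, so P* = 10.
Plugging P* into demand: Q* = 4351 - 7(10) = 4281.

P* = 10, Q* = 4281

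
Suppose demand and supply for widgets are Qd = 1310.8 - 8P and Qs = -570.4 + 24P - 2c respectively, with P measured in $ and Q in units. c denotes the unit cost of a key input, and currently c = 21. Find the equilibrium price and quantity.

With c = 21, supply is Qs = -612.4 + 24P.
Equating demand and supply, 1310.8 - 8P = -612.4 + 24P gives 32P = 1923.2, so P* = 60.1.
From the demand curve, Q* = 1310.8 - 8(60.1) = 830.

P* = 60.1, Q* = 830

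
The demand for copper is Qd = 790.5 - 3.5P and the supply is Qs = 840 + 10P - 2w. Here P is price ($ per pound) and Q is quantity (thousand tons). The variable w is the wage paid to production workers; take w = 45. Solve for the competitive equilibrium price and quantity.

P* = 3, Q* = 780

With w = 45, supply is Qs = 750 + 10P.
Equating demand and supply, 790.5 - 3.5P = 750 + 10P gives 13.5P = 40.5, so P* = 3.
From the demand curve, Q* = 790.5 - 3.5(3) = 780.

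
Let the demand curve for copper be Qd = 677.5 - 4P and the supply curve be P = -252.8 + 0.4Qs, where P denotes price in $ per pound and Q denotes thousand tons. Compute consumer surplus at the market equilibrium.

Inverting to quantity form: Qs = 632 + 2.5P.
Set Qd = Qs: 677.5 - 4P = 632 + 2.5P, so 45.5 = 6.5P and P* = 7.
Substitute back: Q* = 677.5 - 4(7) = 649.5.
Demand choke price (Qd = 0): P = 677.5/4 = 169.375. Consumer surplus = ½ × (169.375 - 7) × 649.5 = 52731.28125.

Consumer surplus = 52731.28125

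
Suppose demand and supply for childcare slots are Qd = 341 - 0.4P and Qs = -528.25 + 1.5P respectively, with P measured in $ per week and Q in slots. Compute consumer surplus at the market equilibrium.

Equating demand and supply, 341 - 0.4P = -528.25 + 1.5P gives 1.9P = 869.25, so P* = 457.5.
Plugging P* into demand: Q* = 341 - 0.4(457.5) = 158.
Demand choke price (Qd = 0): P = 341/0.4 = 852.5. Consumer surplus = ½ × (852.5 - 457.5) × 158 = 31205.

Consumer surplus = 31205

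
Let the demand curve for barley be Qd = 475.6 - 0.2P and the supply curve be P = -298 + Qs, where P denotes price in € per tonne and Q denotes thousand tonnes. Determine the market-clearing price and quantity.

P* = 148, Q* = 446

Solving each curve for Q: Qs = 298 + P.
Set Qd = Qs: 475.6 - 0.2P = 298 + P, so 177.6 = 1.2P and P* = 148.
Plugging P* into demand: Q* = 475.6 - 0.2(148) = 446.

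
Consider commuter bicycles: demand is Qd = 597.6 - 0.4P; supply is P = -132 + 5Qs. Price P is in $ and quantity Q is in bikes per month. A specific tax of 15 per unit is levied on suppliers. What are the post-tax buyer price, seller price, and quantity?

Rewriting in direct form: Qs = 26.4 + 0.2P.
With a tax of 15 on suppliers, they supply based on the net price P_s = P_b - 15, so Qs = 23.4 + 0.2P_b.
Set Qd = Qs: 597.6 - 0.4P_b = 23.4 + 0.2P_b, so 574.2 = 0.6P_b and P_b = 957.
So P_s = 942 and the quantity traded is Q = 597.6 - 0.4(957) = 214.8.

P_b = 957, P_s = 942, Q = 214.8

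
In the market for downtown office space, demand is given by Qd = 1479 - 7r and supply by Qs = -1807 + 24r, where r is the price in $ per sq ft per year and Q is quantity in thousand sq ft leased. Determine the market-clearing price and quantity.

Equating demand and supply, 1479 - 7r = -1807 + 24r gives 31r = 3286, so r* = 106.
Plugging r* into demand: Q* = 1479 - 7(106) = 737.

r* = 106, Q* = 737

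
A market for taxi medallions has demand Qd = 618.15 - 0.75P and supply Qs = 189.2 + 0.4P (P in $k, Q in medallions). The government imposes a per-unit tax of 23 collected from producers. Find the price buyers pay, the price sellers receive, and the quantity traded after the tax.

Producers keep P_s = P_b - 23 per unit, so supply in terms of the buyer price is Qs = 180 + 0.4P_b.
Set Qd = Qs: 618.15 - 0.75P_b = 180 + 0.4P_b, so 438.15 = 1.15P_b and P_b = 381.
So P_s = 358 and the quantity traded is Q = 618.15 - 0.75(381) = 332.4.

P_b = 381, P_s = 358, Q = 332.4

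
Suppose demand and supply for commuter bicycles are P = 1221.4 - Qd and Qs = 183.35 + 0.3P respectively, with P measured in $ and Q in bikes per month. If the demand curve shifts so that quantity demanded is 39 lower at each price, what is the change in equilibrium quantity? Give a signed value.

Rewriting in direct form: Qd = 1221.4 - P.
Set Qd = Qs: 1221.4 - P = 183.35 + 0.3P, so 1038.05 = 1.3P and P* = 798.5.
Plugging P* into demand: Q* = 1221.4 - 798.5 = 422.9.
After the shift, demand is Qd = 1182.4 - P.
New equilibrium: 999.05 = 1.3P, so P = 768.5 and Q = 413.9.
ΔQ = 413.9 - 422.9 = -9.

ΔQ = -9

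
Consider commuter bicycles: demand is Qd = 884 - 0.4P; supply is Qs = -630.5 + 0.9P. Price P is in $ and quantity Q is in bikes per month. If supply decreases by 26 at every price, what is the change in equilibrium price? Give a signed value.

ΔP = 20

Equating demand and supply, 884 - 0.4P = -630.5 + 0.9P gives 1.3P = 1514.5, so P* = 1165.
Then Q* = 884 - 0.4(1165) = 418.
After the shift, supply is Qs = -656.5 + 0.9P.
The new intersection has 1540.5 = 1.3P, i.e. P = 1185, Q = 410.
ΔP = 1185 - 1165 = 20.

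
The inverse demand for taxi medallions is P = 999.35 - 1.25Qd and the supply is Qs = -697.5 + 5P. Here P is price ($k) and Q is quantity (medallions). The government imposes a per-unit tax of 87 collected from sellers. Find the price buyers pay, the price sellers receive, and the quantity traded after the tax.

Inverting to quantity form: Qd = 799.48 - 0.8P.
The tax drives a wedge P_b - P_s = 87. Substituting P_s = P_b - 87 into supply: Qs = -1132.5 + 5P_b.
Equate demand and the shifted supply: 799.48 - 0.8P_b = -1132.5 + 5P_b, giving 5.8P_b = 1931.98, so P_b = 333.1.
So P_s = 246.1 and the quantity traded is Q = 799.48 - 0.8(333.1) = 533.

P_b = 333.1, P_s = 246.1, Q = 533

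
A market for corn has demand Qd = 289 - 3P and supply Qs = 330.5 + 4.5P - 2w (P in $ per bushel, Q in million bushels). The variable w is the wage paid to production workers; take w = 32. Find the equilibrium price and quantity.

With w = 32, supply is Qs = 266.5 + 4.5P.
Set Qd = Qs: 289 - 3P = 266.5 + 4.5P, so 22.5 = 7.5P and P* = 3.
Plugging P* into demand: Q* = 289 - 3(3) = 280.

P* = 3, Q* = 280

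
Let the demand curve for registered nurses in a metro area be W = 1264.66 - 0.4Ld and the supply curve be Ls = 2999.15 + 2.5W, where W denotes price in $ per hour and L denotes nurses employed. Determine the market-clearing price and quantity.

Solving each curve for L: Ld = 3161.65 - 2.5W.
Equating demand and supply, 3161.65 - 2.5W = 2999.15 + 2.5W gives 5W = 162.5, so W* = 32.5.
Then L* = 3161.65 - 2.5(32.5) = 3080.4.

W* = 32.5, L* = 3080.4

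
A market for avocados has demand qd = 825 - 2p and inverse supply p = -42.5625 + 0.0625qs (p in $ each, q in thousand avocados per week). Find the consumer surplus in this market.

Consumer surplus = 163620.25

Inverting to quantity form: qs = 681 + 16p.
The market clears where 825 - 2p = 681 + 16p. Rearranging, 18p = 144, hence p* = 8.
Substitute back: q* = 825 - 2(8) = 809.
Demand choke price (qd = 0): p = 825/2 = 412.5. Consumer surplus = ½ × (412.5 - 8) × 809 = 163620.25.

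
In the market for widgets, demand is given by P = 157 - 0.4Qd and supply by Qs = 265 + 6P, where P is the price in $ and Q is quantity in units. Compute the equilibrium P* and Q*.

In direct form, Qd = 392.5 - 2.5P.
At equilibrium Qd = Qs, so 392.5 - 2.5P = 265 + 6P; collecting terms, 127.5 = 8.5P and P* = 15.
Substitute back: Q* = 392.5 - 2.5(15) = 355.

P* = 15, Q* = 355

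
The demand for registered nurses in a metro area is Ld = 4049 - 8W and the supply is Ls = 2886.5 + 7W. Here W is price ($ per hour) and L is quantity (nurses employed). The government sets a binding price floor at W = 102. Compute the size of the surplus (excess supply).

At W = 102: Ld = 3233 and Ls = 3600.5.
Surplus = Ls - Ld = 3600.5 - 3233 = 367.5.

Surplus = 367.5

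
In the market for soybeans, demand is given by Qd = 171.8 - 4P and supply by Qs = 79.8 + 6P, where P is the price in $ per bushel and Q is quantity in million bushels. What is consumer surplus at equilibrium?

Equating demand and supply, 171.8 - 4P = 79.8 + 6P gives 10P = 92, so P* = 9.2.
Plugging P* into demand: Q* = 171.8 - 4(9.2) = 135.
Demand choke price (Qd = 0): P = 171.8/4 = 42.95. Consumer surplus = ½ × (42.95 - 9.2) × 135 = 2278.125.

Consumer surplus = 2278.125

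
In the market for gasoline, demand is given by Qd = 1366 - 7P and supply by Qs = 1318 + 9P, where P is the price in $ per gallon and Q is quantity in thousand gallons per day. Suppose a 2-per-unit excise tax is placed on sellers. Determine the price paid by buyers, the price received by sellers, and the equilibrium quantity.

P_b = 4.125, P_s = 2.125, Q = 1337.125

With a tax of 2 on sellers, they supply based on the net price P_s = P_b - 2, so Qs = 1300 + 9P_b.
Equate demand and the shifted supply: 1366 - 7P_b = 1300 + 9P_b, giving 16P_b = 66, so P_b = 4.125.
So P_s = 2.125 and the quantity traded is Q = 1366 - 7(4.125) = 1337.125.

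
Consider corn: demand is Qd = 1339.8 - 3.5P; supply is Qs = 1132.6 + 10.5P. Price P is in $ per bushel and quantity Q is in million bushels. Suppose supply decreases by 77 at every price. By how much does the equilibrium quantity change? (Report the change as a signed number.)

The market clears where 1339.8 - 3.5P = 1132.6 + 10.5P. Rearranging, 14P = 207.2, hence P* = 14.8.
Plugging P* into demand: Q* = 1339.8 - 3.5(14.8) = 1288.
After the shift, supply is Qs = 1055.6 + 10.5P.
The new intersection has 284.2 = 14P, i.e. P = 20.3, Q = 1268.75.
ΔQ = 1268.75 - 1288 = -19.25.

ΔQ = -19.25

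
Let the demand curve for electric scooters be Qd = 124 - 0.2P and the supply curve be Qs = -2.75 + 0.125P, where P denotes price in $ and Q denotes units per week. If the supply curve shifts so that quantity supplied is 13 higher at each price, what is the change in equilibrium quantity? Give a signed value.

ΔQ = 8

The market clears where 124 - 0.2P = -2.75 + 0.125P. Rearranging, 0.325P = 126.75, hence P* = 390.
Plugging P* into demand: Q* = 124 - 0.2(390) = 46.
After the shift, supply is Qs = 10.25 + 0.125P.
Re-solving, 0.325P = 113.75 gives P = 350 and Q = 54.
ΔQ = 54 - 46 = 8.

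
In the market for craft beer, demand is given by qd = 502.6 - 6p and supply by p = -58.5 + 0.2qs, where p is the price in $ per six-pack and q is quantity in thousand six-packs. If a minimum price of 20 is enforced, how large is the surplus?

Solving each curve for q: qs = 292.5 + 5p.
Evaluating both curves at the floor price 20 gives qd = 382.6, qs = 392.5.
Surplus = qs - qd = 392.5 - 382.6 = 9.9.

Surplus = 9.9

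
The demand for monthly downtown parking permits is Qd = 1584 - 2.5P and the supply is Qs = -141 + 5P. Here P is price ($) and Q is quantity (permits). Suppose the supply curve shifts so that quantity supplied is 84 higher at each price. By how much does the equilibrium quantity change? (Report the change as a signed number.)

Equating demand and supply, 1584 - 2.5P = -141 + 5P gives 7.5P = 1725, so P* = 230.
Then Q* = 1584 - 2.5(230) = 1009.
After the shift, supply is Qs = -57 + 5P.
New equilibrium: 1641 = 7.5P, so P = 218.8 and Q = 1037.
ΔQ = 1037 - 1009 = 28.

ΔQ = 28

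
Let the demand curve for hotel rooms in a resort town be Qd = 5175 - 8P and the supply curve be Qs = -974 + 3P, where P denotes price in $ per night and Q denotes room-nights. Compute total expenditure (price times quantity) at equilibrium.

Total expenditure = 392977

At equilibrium Qd = Qs, so 5175 - 8P = -974 + 3P; collecting terms, 6149 = 11P and P* = 559.
Plugging P* into demand: Q* = 5175 - 8(559) = 703.
Total expenditure = P* × Q* = 559 × 703 = 392977.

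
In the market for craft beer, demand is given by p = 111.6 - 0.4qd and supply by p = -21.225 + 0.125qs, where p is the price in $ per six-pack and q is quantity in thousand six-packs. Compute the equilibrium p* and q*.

In direct form, qd = 279 - 2.5p and qs = 169.8 + 8p.
Set qd = qs: 279 - 2.5p = 169.8 + 8p, so 109.2 = 10.5p and p* = 10.4.
Substitute back: q* = 279 - 2.5(10.4) = 253.

p* = 10.4, q* = 253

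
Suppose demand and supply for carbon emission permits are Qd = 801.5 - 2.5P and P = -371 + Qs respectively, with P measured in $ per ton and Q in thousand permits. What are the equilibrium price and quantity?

P* = 123, Q* = 494

Solving each curve for Q: Qs = 371 + P.
The market clears where 801.5 - 2.5P = 371 + P. Rearranging, 3.5P = 430.5, hence P* = 123.
From the demand curve, Q* = 801.5 - 2.5(123) = 494.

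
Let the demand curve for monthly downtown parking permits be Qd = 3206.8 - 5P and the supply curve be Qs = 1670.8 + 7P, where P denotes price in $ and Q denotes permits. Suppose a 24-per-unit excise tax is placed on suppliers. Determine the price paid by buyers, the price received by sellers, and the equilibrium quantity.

P_b = 142, P_s = 118, Q = 2496.8

With a tax of 24 on suppliers, they supply based on the net price P_s = P_b - 24, so Qs = 1502.8 + 7P_b.
Equate demand and the shifted supply: 3206.8 - 5P_b = 1502.8 + 7P_b, giving 12P_b = 1704, so P_b = 142.
So P_s = 118 and the quantity traded is Q = 3206.8 - 5(142) = 2496.8.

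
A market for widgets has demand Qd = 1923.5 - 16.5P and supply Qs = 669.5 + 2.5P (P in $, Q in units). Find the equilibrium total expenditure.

Total expenditure = 55077

Equating demand and supply, 1923.5 - 16.5P = 669.5 + 2.5P gives 19P = 1254, so P* = 66.
Substitute back: Q* = 1923.5 - 16.5(66) = 834.5.
Total expenditure = P* × Q* = 66 × 834.5 = 55077.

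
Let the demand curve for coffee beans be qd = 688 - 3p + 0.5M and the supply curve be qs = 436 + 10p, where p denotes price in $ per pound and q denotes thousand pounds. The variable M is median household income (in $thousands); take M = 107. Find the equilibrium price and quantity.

p* = 23.5, q* = 671

With M = 107, demand is qd = 741.5 - 3p.
Equating demand and supply, 741.5 - 3p = 436 + 10p gives 13p = 305.5, so p* = 23.5.
Plugging p* into demand: q* = 741.5 - 3(23.5) = 671.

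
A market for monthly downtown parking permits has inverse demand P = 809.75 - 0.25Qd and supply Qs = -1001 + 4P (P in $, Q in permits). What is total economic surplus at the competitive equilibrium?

Inverting to quantity form: Qd = 3239 - 4P.
Equating demand and supply, 3239 - 4P = -1001 + 4P gives 8P = 4240, so P* = 530.
From the demand curve, Q* = 3239 - 4(530) = 1119.
Demand choke price = 809.75; supply choke price = 250.25. CS = ½(809.75 - 530)(1119) = 156520.125; PS = ½(530 - 250.25)(1119) = 156520.125. Total surplus = 313040.25.

Total surplus = 313040.25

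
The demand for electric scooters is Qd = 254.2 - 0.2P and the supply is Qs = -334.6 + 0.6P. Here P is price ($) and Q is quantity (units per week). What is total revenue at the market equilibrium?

Total revenue = 78752

At equilibrium Qd = Qs, so 254.2 - 0.2P = -334.6 + 0.6P; collecting terms, 588.8 = 0.8P and P* = 736.
Substitute back: Q* = 254.2 - 0.2(736) = 107.
Total revenue = P* × Q* = 736 × 107 = 78752.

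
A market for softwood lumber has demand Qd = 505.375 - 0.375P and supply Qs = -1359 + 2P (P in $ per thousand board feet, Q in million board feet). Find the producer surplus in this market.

Producer surplus = 11130.25

Set Qd = Qs: 505.375 - 0.375P = -1359 + 2P, so 1864.375 = 2.375P and P* = 785.
From the demand curve, Q* = 505.375 - 0.375(785) = 211.
Supply choke price (Qs = 0): P = 679.5. Producer surplus = ½ × (785 - 679.5) × 211 = 11130.25.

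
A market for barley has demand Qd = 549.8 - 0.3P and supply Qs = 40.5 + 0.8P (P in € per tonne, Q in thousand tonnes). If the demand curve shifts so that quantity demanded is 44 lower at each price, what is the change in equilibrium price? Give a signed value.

ΔP = -40

The market clears where 549.8 - 0.3P = 40.5 + 0.8P. Rearranging, 1.1P = 509.3, hence P* = 463.
Substitute back: Q* = 549.8 - 0.3(463) = 410.9.
After the shift, demand is Qd = 505.8 - 0.3P.
Re-solving, 1.1P = 465.3 gives P = 423 and Q = 378.9.
ΔP = 423 - 463 = -40.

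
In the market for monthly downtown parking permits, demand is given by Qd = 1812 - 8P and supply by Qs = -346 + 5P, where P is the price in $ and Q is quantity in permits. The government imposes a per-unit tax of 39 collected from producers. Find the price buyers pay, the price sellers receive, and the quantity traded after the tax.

P_b = 181, P_s = 142, Q = 364

Producers keep P_s = P_b - 39 per unit, so supply in terms of the buyer price is Qs = -541 + 5P_b.
Equate demand and the shifted supply: 1812 - 8P_b = -541 + 5P_b, giving 13P_b = 2353, so P_b = 181.
Then P_s = 181 - 39 = 142 and Q = 1812 - 8(181) = 364.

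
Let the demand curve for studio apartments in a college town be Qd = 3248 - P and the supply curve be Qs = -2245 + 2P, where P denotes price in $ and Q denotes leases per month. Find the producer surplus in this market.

Set Qd = Qs: 3248 - P = -2245 + 2P, so 5493 = 3P and P* = 1831.
Then Q* = 3248 - 1831 = 1417.
Supply choke price (Qs = 0): P = 1122.5. Producer surplus = ½ × (1831 - 1122.5) × 1417 = 501972.25.

Producer surplus = 501972.25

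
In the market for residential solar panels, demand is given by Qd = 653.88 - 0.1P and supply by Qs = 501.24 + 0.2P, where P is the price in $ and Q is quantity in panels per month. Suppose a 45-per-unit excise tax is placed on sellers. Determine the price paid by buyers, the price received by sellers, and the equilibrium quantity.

Sellers keep P_s = P_b - 45 per unit, so supply in terms of the buyer price is Qs = 492.24 + 0.2P_b.
Market clearing requires 653.88 - 0.1P_b = 492.24 + 0.2P_b; hence 161.64 = 0.3P_b and P_b = 538.8.
So P_s = 493.8 and the quantity traded is Q = 653.88 - 0.1(538.8) = 600.

P_b = 538.8, P_s = 493.8, Q = 600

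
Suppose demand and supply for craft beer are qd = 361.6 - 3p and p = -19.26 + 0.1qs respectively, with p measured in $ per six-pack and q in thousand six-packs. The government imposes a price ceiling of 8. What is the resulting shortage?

Inverting to quantity form: qs = 192.6 + 10p.
At p = 8: qd = 337.6 and qs = 272.6.
Shortage = qd - qs = 337.6 - 272.6 = 65.

Shortage = 65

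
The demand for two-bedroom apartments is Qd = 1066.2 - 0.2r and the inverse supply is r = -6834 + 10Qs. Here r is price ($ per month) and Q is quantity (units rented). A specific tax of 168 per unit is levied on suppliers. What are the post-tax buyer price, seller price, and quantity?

Solving each curve for Q: Qs = 683.4 + 0.1r.
Suppliers keep r_s = r_b - 168 per unit, so supply in terms of the buyer price is Qs = 666.6 + 0.1r_b.
Market clearing requires 1066.2 - 0.2r_b = 666.6 + 0.1r_b; hence 399.6 = 0.3r_b and r_b = 1332.
Then r_s = 1332 - 168 = 1164 and Q = 1066.2 - 0.2(1332) = 799.8.

r_b = 1332, r_s = 1164, Q = 799.8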